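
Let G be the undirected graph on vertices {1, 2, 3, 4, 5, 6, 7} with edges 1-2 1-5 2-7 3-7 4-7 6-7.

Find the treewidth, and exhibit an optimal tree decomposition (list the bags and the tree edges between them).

Treewidth 1.
Bags: B1 = {1, 2}  B2 = {2, 7}  B3 = {6, 7}  B4 = {4, 7}  B5 = {3, 7}  B6 = {1, 5}
Tree: B1–B2, B2–B3, B2–B4, B3–B5, B1–B6

Every bag has size at most 2, so the width is 2 − 1 = 1 and tw(G) ≤ 1. Since G has at least one edge (e.g. 2–1), it is not an edgeless graph, so tw(G) ≥ 1. Combining the bounds, tw(G) = 1.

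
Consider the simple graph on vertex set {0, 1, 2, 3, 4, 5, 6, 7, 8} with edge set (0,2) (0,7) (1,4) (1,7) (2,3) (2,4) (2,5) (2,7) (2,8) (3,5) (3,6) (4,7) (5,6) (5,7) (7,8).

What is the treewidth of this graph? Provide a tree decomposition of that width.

Treewidth 2.
One such decomposition:
Bags: B1 = {2, 3, 5}  B2 = {2, 5, 7}  B3 = {2, 4, 7}  B4 = {2, 7, 8}  B5 = {0, 2, 7}  B6 = {1, 4, 7}  B7 = {3, 5, 6}
Tree: B1–B2, B2–B3, B2–B4, B4–B5, B3–B6, B1–B7

The largest bag has 3 vertices, giving width 2; this decomposition certifies tw(G) ≤ 2. Conversely, {1, 4, 7} is a clique of size 3, and the vertices of any clique must share a bag in every tree decomposition; so some bag has ≥ 3 vertices and tw(G) ≥ 2. Combining the bounds, tw(G) = 2.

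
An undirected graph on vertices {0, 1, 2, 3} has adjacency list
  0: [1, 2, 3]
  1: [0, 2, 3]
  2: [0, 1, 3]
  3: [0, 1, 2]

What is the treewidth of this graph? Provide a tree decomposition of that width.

Treewidth 3.
One such decomposition:
Bags: B1 = {0, 1, 2, 3}
Tree: (single bag)

A single bag containing all 4 vertices is trivially a valid decomposition of width 3. For the lower bound, the 4 vertices {0, 1, 2, 3} are pairwise adjacent, and any tree decomposition puts a clique entirely inside one bag — forcing width ≥ 3. Combining the bounds, tw(G) = 3.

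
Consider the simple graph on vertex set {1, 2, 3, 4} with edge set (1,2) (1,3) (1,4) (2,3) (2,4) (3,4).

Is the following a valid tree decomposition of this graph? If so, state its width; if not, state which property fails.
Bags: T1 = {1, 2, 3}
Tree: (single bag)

No — vertex 4 appears in no bag.

A tree decomposition must satisfy three properties: every vertex lies in some bag; for every edge, both endpoints lie together in some bag; and for every vertex, the bags containing it form a connected subtree. Here vertex 4 appears in no bag, so the decomposition is invalid.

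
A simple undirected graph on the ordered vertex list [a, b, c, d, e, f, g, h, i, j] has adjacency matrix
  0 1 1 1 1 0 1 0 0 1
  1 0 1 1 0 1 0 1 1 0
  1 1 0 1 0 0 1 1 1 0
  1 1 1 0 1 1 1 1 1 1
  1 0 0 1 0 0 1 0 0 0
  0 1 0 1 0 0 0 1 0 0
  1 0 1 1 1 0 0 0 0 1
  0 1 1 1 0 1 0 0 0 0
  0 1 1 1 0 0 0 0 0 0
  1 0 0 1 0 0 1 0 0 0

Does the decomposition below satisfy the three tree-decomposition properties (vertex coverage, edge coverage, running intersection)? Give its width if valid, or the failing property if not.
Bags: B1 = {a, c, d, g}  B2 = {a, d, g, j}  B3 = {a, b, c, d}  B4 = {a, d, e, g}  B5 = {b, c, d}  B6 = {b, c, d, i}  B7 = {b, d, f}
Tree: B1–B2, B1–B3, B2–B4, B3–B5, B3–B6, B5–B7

A tree decomposition must satisfy three properties: every vertex lies in some bag; for every edge, both endpoints lie together in some bag; and for every vertex, the bags containing it form a connected subtree. Here vertex h appears in no bag, so the decomposition is invalid.

No — vertex h appears in no bag.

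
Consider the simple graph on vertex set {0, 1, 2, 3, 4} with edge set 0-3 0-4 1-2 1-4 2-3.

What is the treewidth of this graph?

A width-2 tree decomposition is:
Bags: B1 = {1, 2, 3}  B2 = {1, 3, 4}  B3 = {0, 3, 4}
Tree: B1–B2, B2–B3
Each bag holds 3 vertices, so the decomposition has width 2, which upper-bounds the treewidth. Since 3–2–1–4–0–3 is a cycle in G, G is not acyclic. Forests are exactly the graphs of treewidth ≤ 1, so tw(G) ≥ 2. The upper and lower bounds meet at 2, so that is the treewidth.

2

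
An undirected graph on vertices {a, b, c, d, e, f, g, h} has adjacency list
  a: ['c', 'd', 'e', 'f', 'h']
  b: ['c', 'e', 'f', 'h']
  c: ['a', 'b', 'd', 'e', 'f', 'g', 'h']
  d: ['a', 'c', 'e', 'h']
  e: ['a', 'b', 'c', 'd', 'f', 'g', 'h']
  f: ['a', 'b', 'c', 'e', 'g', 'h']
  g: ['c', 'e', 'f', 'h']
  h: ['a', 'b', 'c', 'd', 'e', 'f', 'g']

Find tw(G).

4

A width-4 tree decomposition is:
Bags: B1 = {a, c, e, f, h}  B2 = {c, e, f, g, h}  B3 = {b, c, e, f, h}  B4 = {a, c, d, e, h}
Tree: B1–B2, B2–B3, B1–B4
Each bag holds 5 vertices, so the decomposition has width 4, which upper-bounds the treewidth. On the other hand G contains the 5-clique {a, c, d, e, h}. A clique must lie in a single bag of any decomposition, so no decomposition can have width below 4. The upper and lower bounds meet at 4, so that is the treewidth.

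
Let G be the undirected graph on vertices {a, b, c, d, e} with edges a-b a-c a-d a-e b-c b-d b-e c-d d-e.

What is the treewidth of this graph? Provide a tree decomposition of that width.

Treewidth 3.
One such decomposition:
Bags: B1 = {a, b, c, d}  B2 = {a, b, d, e}
Tree: B1–B2

Each bag holds 4 vertices, so the decomposition has width 3, which upper-bounds the treewidth. On the other hand G contains the 4-clique {a, b, d, e}. A clique must lie in a single bag of any decomposition, so no decomposition can have width below 3. Therefore the treewidth is 3.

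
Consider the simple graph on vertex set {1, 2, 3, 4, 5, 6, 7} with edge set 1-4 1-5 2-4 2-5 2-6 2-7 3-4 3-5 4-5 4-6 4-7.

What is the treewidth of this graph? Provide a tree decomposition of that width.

Treewidth 2.
One optimal decomposition is:
Bags: B1 = {2, 4, 5}  B2 = {2, 4, 7}  B3 = {1, 4, 5}  B4 = {3, 4, 5}  B5 = {2, 4, 6}
Tree: B1–B2, B1–B3, B1–B4, B1–B5

Every bag has size at most 3, so the width is 3 − 1 = 2 and tw(G) ≤ 2. For the lower bound, the 3 vertices {1, 4, 5} are pairwise adjacent, and any tree decomposition puts a clique entirely inside one bag — forcing width ≥ 2. The upper and lower bounds meet at 2, so that is the treewidth.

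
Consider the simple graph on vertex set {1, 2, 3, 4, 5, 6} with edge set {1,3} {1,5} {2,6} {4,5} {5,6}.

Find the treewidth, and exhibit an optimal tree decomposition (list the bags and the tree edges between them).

Every bag has size at most 2, so the width is 2 − 1 = 1 and tw(G) ≤ 1. Any graph with an edge has treewidth ≥ 1, and G has the edge 5–4. The upper and lower bounds meet at 1, so that is the treewidth.

Treewidth 1.
Bags: B1 = {4, 5}  B2 = {1, 5}  B3 = {1, 3}  B4 = {5, 6}  B5 = {2, 6}
Tree: B1–B2, B2–B3, B2–B4, B4–B5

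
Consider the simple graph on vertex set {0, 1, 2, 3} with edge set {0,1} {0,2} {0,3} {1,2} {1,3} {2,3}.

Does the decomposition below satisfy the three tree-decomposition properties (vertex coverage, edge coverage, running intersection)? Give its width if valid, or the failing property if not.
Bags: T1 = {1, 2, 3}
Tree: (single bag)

No — vertex 0 appears in no bag.

A tree decomposition must satisfy three properties: every vertex lies in some bag; for every edge, both endpoints lie together in some bag; and for every vertex, the bags containing it form a connected subtree. Here vertex 0 appears in no bag, so the decomposition is invalid.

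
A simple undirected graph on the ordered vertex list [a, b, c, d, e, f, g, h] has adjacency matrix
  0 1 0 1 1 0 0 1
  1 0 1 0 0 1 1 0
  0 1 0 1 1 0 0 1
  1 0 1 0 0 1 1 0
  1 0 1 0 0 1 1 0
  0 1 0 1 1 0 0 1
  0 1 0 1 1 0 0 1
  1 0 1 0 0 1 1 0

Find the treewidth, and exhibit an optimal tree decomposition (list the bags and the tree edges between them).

Each bag holds 5 vertices, so the decomposition has width 4, which upper-bounds the treewidth. For the lower bound: the 5 vertex sets {a,b}, {d,g}, {e,f}, {c}, {h} are disjoint, each induces a connected subgraph, and every pair is joined by at least one edge of G. Contracting each set to a single vertex therefore yields K_{5} as a minor, and since treewidth is minor-monotone, tw(G) ≥ tw(K_{5}) = 4. The upper and lower bounds meet at 4, so that is the treewidth.

Treewidth 4.
One optimal decomposition is:
Bags: B1 = {a, b, c, f, g}  B2 = {a, c, d, f, g}  B3 = {a, c, e, f, g}  B4 = {a, c, f, g, h}
Tree: B1–B2, B2–B3, B3–B4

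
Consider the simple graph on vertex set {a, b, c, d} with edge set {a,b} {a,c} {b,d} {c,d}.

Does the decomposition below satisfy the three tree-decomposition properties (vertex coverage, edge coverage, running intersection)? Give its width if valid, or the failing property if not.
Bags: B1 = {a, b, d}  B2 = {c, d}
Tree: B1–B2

No — edge (a,c) lies in no bag.

A tree decomposition must satisfy three properties: every vertex lies in some bag; for every edge, both endpoints lie together in some bag; and for every vertex, the bags containing it form a connected subtree. Here edge (a,c) lies in no bag, so the decomposition is invalid.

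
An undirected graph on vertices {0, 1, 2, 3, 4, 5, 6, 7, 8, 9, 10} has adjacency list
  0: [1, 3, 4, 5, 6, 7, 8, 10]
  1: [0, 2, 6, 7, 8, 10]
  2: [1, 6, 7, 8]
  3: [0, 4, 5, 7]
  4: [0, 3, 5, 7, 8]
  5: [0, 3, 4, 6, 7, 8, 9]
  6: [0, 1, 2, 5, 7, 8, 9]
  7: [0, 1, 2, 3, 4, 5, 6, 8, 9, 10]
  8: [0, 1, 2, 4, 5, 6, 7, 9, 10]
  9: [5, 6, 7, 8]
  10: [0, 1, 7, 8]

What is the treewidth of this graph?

4

A width-4 tree decomposition is:
Bags: B1 = {0, 5, 6, 7, 8}  B2 = {0, 4, 5, 7, 8}  B3 = {0, 3, 4, 5, 7}  B4 = {0, 1, 6, 7, 8}  B5 = {0, 1, 7, 8, 10}  B6 = {1, 2, 6, 7, 8}  B7 = {5, 6, 7, 8, 9}
Tree: B1–B2, B2–B3, B1–B4, B4–B5, B4–B6, B1–B7
Each bag holds 5 vertices, so the decomposition has width 4, which upper-bounds the treewidth. Conversely, {0, 1, 7, 8, 10} is a clique of size 5, and the vertices of any clique must share a bag in every tree decomposition; so some bag has ≥ 5 vertices and tw(G) ≥ 4. The upper and lower bounds meet at 4, so that is the treewidth.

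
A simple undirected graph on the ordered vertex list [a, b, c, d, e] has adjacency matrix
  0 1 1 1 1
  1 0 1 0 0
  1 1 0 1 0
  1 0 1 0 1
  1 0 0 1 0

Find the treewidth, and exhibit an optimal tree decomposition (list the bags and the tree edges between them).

Treewidth 2.
One optimal decomposition is:
Bags: B1 = {a, c, d}  B2 = {a, b, c}  B3 = {a, d, e}
Tree: B1–B2, B1–B3

Every bag has size at most 3, so the width is 3 − 1 = 2 and tw(G) ≤ 2. On the other hand G contains the 3-clique {a, d, e}. A clique must lie in a single bag of any decomposition, so no decomposition can have width below 2. The upper and lower bounds meet at 2, so that is the treewidth.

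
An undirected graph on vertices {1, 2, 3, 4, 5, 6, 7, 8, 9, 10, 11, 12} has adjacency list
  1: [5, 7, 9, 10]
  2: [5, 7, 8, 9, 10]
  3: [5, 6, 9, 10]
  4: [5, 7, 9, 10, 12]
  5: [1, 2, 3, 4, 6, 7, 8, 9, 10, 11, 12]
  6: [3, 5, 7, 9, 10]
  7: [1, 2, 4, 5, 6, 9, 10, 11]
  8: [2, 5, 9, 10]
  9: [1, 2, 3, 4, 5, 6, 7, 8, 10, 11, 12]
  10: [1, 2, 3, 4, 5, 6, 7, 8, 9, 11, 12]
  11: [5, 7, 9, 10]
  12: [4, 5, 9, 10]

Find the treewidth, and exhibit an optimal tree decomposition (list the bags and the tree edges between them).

The largest bag has 5 vertices, giving width 4; this decomposition certifies tw(G) ≤ 4. On the other hand G contains the 5-clique {2, 5, 8, 9, 10}. A clique must lie in a single bag of any decomposition, so no decomposition can have width below 4. Combining the bounds, tw(G) = 4.

Treewidth 4.
One such decomposition:
Bags: B1 = {5, 6, 7, 9, 10}  B2 = {1, 5, 7, 9, 10}  B3 = {5, 7, 9, 10, 11}  B4 = {4, 5, 7, 9, 10}  B5 = {3, 5, 6, 9, 10}  B6 = {4, 5, 9, 10, 12}  B7 = {2, 5, 7, 9, 10}  B8 = {2, 5, 8, 9, 10}
Tree: B1–B2, B1–B3, B2–B4, B1–B5, B4–B6, B1–B7, B7–B8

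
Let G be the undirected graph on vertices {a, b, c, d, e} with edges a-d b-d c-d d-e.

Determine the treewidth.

1

A width-1 tree decomposition is:
Bags: B1 = {a, d}  B2 = {c, d}  B3 = {d, e}  B4 = {b, d}
Tree: B1–B2, B1–B3, B2–B4
Every bag has size at most 2, so the width is 2 − 1 = 1 and tw(G) ≤ 1. Any graph with an edge has treewidth ≥ 1, and G has the edge a–d. The upper and lower bounds meet at 1, so that is the treewidth.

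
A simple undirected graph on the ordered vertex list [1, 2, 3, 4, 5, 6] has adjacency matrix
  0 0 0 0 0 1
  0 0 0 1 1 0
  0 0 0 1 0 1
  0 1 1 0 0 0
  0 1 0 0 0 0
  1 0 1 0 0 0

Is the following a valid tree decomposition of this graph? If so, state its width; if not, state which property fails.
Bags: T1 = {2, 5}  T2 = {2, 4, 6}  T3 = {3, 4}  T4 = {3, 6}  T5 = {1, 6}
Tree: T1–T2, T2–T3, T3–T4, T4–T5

No — bags containing vertex 6 are not connected in the tree.

A tree decomposition must satisfy three properties: every vertex lies in some bag; for every edge, both endpoints lie together in some bag; and for every vertex, the bags containing it form a connected subtree. Here bags containing vertex 6 are not connected in the tree, so the decomposition is invalid.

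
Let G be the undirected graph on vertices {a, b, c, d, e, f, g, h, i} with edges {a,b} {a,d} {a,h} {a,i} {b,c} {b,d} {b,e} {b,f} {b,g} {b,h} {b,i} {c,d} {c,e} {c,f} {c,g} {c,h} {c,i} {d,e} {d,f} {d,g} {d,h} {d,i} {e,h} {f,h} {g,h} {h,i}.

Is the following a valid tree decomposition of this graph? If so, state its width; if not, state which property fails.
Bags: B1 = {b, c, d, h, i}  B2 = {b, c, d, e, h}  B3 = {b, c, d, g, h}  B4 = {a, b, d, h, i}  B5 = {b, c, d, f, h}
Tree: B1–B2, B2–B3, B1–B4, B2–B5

Yes; width 4.

Every vertex of G appears in some bag (union = {a, b, c, d, e, f, g, h, i}); every edge is covered by a bag; and for each vertex v the set of bags containing v is connected in the bag tree. The decomposition is therefore valid. The largest bag has 5 vertices, so the width is 4.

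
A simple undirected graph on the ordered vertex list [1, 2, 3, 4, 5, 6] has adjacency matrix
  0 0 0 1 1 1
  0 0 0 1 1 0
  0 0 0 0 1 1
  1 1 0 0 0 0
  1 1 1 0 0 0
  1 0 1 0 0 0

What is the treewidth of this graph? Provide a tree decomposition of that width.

Treewidth 2.
One such decomposition:
Bags: B1 = {2, 4, 5}  B2 = {1, 4, 5}  B3 = {1, 3, 5}  B4 = {1, 3, 6}
Tree: B1–B2, B2–B3, B3–B4

Every bag has size at most 3, so the width is 3 − 1 = 2 and tw(G) ≤ 2. The edges 2–4–1–5–2 form a cycle, so G is not a tree and its treewidth is at least 2. Hence tw(G) = 2 exactly.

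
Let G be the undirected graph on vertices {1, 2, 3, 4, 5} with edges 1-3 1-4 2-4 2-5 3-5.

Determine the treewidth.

A width-2 tree decomposition is:
Bags: B1 = {1, 2, 4}  B2 = {1, 2, 5}  B3 = {1, 3, 5}
Tree: B1–B2, B2–B3
Every bag has size at most 3, so the width is 3 − 1 = 2 and tw(G) ≤ 2. For the lower bound, G contains the cycle 1–4–2–5–3–1, so G is not a forest; only forests have treewidth ≤ 1, hence tw(G) ≥ 2. Combining the bounds, tw(G) = 2.

2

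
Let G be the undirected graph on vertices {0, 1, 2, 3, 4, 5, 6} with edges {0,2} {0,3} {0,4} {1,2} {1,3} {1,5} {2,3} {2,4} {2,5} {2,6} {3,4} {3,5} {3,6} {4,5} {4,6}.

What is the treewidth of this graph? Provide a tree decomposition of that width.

Every bag has size at most 4, so the width is 4 − 1 = 3 and tw(G) ≤ 3. Conversely, {1, 2, 3, 5} is a clique of size 4, and the vertices of any clique must share a bag in every tree decomposition; so some bag has ≥ 4 vertices and tw(G) ≥ 3. Therefore the treewidth is 3.

Treewidth 3.
One such decomposition:
Bags: B1 = {2, 3, 4, 5}  B2 = {1, 2, 3, 5}  B3 = {0, 2, 3, 4}  B4 = {2, 3, 4, 6}
Tree: B1–B2, B1–B3, B1–B4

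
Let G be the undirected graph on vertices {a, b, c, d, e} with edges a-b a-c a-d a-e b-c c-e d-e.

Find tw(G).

A width-2 tree decomposition is:
Bags: B1 = {a, b, c}  B2 = {a, c, e}  B3 = {a, d, e}
Tree: B1–B2, B2–B3
Each bag holds 3 vertices, so the decomposition has width 2, which upper-bounds the treewidth. Conversely, {a, d, e} is a clique of size 3, and the vertices of any clique must share a bag in every tree decomposition; so some bag has ≥ 3 vertices and tw(G) ≥ 2. Therefore the treewidth is 2.

2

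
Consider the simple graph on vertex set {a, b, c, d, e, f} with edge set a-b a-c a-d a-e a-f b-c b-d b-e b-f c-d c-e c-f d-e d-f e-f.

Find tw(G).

A width-5 tree decomposition is:
Bags: B1 = {a, b, c, d, e, f}
Tree: (single bag)
A single bag containing all 6 vertices is trivially a valid decomposition of width 5. On the other hand G contains the 6-clique {a, b, c, d, e, f}. A clique must lie in a single bag of any decomposition, so no decomposition can have width below 5. Hence tw(G) = 5 exactly.

5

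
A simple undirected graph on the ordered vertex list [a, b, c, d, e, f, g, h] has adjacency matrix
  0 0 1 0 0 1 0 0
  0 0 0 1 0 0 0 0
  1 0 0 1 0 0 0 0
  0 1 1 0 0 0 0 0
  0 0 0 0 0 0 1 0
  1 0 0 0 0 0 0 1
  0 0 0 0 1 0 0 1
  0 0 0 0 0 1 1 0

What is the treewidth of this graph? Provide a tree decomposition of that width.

Every bag has size at most 2, so the width is 2 − 1 = 1 and tw(G) ≤ 1. Since G has at least one edge (e.g. e–g), it is not an edgeless graph, so tw(G) ≥ 1. Combining the bounds, tw(G) = 1.

Treewidth 1.
Bags: B1 = {e, g}  B2 = {g, h}  B3 = {f, h}  B4 = {a, f}  B5 = {a, c}  B6 = {c, d}  B7 = {b, d}
Tree: B1–B2, B2–B3, B3–B4, B4–B5, B5–B6, B6–B7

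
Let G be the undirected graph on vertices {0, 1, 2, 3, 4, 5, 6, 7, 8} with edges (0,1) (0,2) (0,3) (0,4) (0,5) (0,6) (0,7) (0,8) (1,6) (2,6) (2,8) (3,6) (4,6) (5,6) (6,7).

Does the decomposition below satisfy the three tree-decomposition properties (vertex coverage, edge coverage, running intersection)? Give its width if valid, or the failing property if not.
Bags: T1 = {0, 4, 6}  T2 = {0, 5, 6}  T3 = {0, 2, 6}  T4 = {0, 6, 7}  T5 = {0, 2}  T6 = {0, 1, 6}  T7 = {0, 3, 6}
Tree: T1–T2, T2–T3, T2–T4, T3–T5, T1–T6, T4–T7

A tree decomposition must satisfy three properties: every vertex lies in some bag; for every edge, both endpoints lie together in some bag; and for every vertex, the bags containing it form a connected subtree. Here vertex 8 appears in no bag, so the decomposition is invalid.

No — vertex 8 appears in no bag.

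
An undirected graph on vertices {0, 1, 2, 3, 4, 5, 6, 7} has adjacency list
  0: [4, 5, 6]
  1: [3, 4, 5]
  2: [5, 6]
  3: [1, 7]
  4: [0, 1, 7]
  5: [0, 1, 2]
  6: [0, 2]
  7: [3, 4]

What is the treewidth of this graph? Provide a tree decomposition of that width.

Treewidth 2.
Bags: B1 = {0, 2, 6}  B2 = {0, 2, 5}  B3 = {0, 4, 5}  B4 = {1, 4, 5}  B5 = {1, 4, 7}  B6 = {1, 3, 7}
Tree: B1–B2, B2–B3, B3–B4, B4–B5, B5–B6

The largest bag has 3 vertices, giving width 2; this decomposition certifies tw(G) ≤ 2. For the lower bound, G contains the cycle 6–2–5–0–6, so G is not a forest; only forests have treewidth ≤ 1, hence tw(G) ≥ 2. Hence tw(G) = 2 exactly.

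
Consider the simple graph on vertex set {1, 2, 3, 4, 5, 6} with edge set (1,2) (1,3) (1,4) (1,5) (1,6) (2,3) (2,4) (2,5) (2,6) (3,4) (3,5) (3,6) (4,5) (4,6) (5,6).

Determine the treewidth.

A width-5 tree decomposition is:
Bags: B1 = {1, 2, 3, 4, 5, 6}
Tree: (single bag)
A single bag containing all 6 vertices is trivially a valid decomposition of width 5. Conversely, {1, 2, 3, 4, 5, 6} is a clique of size 6, and the vertices of any clique must share a bag in every tree decomposition; so some bag has ≥ 6 vertices and tw(G) ≥ 5. Combining the bounds, tw(G) = 5.

5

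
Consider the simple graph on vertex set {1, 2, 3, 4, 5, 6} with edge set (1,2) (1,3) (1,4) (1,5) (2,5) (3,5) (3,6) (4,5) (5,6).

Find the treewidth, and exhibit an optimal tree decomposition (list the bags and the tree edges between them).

Every bag has size at most 3, so the width is 3 − 1 = 2 and tw(G) ≤ 2. For the lower bound, the 3 vertices {1, 2, 5} are pairwise adjacent, and any tree decomposition puts a clique entirely inside one bag — forcing width ≥ 2. Therefore the treewidth is 2.

Treewidth 2.
One optimal decomposition is:
Bags: B1 = {1, 3, 5}  B2 = {3, 5, 6}  B3 = {1, 2, 5}  B4 = {1, 4, 5}
Tree: B1–B2, B1–B3, B3–B4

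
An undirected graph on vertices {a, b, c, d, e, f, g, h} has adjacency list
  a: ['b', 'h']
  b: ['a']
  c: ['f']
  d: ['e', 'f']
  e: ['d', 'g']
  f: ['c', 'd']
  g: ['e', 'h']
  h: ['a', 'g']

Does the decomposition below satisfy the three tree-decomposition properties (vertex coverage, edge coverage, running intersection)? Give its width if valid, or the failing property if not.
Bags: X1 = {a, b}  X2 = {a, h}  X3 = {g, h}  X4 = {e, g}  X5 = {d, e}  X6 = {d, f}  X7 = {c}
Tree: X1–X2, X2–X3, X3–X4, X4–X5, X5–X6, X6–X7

No — edge (f,c) lies in no bag.

A tree decomposition must satisfy three properties: every vertex lies in some bag; for every edge, both endpoints lie together in some bag; and for every vertex, the bags containing it form a connected subtree. Here edge (f,c) lies in no bag, so the decomposition is invalid.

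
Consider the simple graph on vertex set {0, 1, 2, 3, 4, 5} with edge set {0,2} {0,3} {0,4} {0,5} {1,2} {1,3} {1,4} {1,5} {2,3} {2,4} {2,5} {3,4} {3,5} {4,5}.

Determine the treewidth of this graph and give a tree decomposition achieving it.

The largest bag has 5 vertices, giving width 4; this decomposition certifies tw(G) ≤ 4. On the other hand G contains the 5-clique {0, 2, 3, 4, 5}. A clique must lie in a single bag of any decomposition, so no decomposition can have width below 4. Therefore the treewidth is 4.

Treewidth 4.
Bags: B1 = {1, 2, 3, 4, 5}  B2 = {0, 2, 3, 4, 5}
Tree: B1–B2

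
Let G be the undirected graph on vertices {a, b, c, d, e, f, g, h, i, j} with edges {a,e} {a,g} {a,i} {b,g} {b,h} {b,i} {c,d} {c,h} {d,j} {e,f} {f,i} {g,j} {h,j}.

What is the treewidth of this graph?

2

A width-2 tree decomposition is:
Bags: B1 = {e, f, i}  B2 = {a, e, i}  B3 = {a, b, i}  B4 = {a, b, g}  B5 = {b, g, h}  B6 = {g, h, j}  B7 = {c, h, j}  B8 = {c, d, j}
Tree: B1–B2, B2–B3, B3–B4, B4–B5, B5–B6, B6–B7, B7–B8
Every bag has size at most 3, so the width is 3 − 1 = 2 and tw(G) ≤ 2. For the lower bound, G contains the cycle f–e–a–i–f, so G is not a forest; only forests have treewidth ≤ 1, hence tw(G) ≥ 2. Combining the bounds, tw(G) = 2.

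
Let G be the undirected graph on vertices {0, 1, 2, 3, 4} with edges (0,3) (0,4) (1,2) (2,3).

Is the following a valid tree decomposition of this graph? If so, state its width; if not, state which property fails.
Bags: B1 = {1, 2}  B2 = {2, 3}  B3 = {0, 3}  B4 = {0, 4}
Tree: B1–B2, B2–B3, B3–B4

Yes; width 1.

Vertex coverage: the bags together contain {0, 1, 2, 3, 4}, the full vertex set. Edge coverage: each edge of G has both endpoints in at least one bag. Running intersection: for every vertex, the bags containing it form a connected subtree. All three properties hold, so this is a valid tree decomposition of width max|bag| − 1 = 1, and hence tw(G) ≤ 1.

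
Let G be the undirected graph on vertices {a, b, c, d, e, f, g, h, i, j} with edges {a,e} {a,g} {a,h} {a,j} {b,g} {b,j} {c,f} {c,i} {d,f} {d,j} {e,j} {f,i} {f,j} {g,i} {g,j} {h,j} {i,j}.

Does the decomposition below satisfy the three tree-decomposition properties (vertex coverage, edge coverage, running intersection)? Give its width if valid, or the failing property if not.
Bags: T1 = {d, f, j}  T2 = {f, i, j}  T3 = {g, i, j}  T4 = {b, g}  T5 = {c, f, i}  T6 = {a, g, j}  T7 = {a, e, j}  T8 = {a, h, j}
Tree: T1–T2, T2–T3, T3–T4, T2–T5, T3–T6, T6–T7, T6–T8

No — edge (j,b) lies in no bag.

A tree decomposition must satisfy three properties: every vertex lies in some bag; for every edge, both endpoints lie together in some bag; and for every vertex, the bags containing it form a connected subtree. Here edge (j,b) lies in no bag, so the decomposition is invalid.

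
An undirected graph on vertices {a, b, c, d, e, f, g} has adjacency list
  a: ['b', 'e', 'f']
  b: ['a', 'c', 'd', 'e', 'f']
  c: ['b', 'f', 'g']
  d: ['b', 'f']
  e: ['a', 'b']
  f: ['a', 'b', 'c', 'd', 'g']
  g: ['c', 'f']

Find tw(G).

2

A width-2 tree decomposition is:
Bags: B1 = {b, d, f}  B2 = {b, c, f}  B3 = {c, f, g}  B4 = {a, b, f}  B5 = {a, b, e}
Tree: B1–B2, B2–B3, B2–B4, B4–B5
The largest bag has 3 vertices, giving width 2; this decomposition certifies tw(G) ≤ 2. For the lower bound, the 3 vertices {a, b, e} are pairwise adjacent, and any tree decomposition puts a clique entirely inside one bag — forcing width ≥ 2. The upper and lower bounds meet at 2, so that is the treewidth.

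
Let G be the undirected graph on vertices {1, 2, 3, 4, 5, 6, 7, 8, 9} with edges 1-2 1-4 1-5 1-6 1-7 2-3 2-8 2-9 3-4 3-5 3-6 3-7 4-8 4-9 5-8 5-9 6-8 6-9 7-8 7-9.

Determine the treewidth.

A width-4 tree decomposition is:
Bags: B1 = {1, 3, 6, 8, 9}  B2 = {1, 3, 7, 8, 9}  B3 = {1, 3, 4, 8, 9}  B4 = {1, 2, 3, 8, 9}  B5 = {1, 3, 5, 8, 9}
Tree: B1–B2, B2–B3, B3–B4, B4–B5
Each bag holds 5 vertices, so the decomposition has width 4, which upper-bounds the treewidth. For the lower bound: the 5 vertex sets {3,6}, {7,9}, {4,8}, {1}, {2} are disjoint, each induces a connected subgraph, and every pair is joined by at least one edge of G. Contracting each set to a single vertex therefore yields K_{5} as a minor, and since treewidth is minor-monotone, tw(G) ≥ tw(K_{5}) = 4. Combining the bounds, tw(G) = 4.

4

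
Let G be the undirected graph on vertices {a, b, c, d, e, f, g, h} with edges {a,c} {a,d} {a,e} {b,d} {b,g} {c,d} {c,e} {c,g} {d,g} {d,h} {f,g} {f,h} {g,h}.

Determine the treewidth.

A width-2 tree decomposition is:
Bags: B1 = {d, g, h}  B2 = {f, g, h}  B3 = {c, d, g}  B4 = {b, d, g}  B5 = {a, c, d}  B6 = {a, c, e}
Tree: B1–B2, B1–B3, B3–B4, B3–B5, B5–B6
Every bag has size at most 3, so the width is 3 − 1 = 2 and tw(G) ≤ 2. On the other hand G contains the 3-clique {d, g, h}. A clique must lie in a single bag of any decomposition, so no decomposition can have width below 2. Combining the bounds, tw(G) = 2.

2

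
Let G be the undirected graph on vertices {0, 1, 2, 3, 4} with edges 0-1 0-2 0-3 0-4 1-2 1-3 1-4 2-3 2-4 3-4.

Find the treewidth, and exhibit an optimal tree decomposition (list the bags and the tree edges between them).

A single bag containing all 5 vertices is trivially a valid decomposition of width 4. On the other hand G contains the 5-clique {0, 1, 2, 3, 4}. A clique must lie in a single bag of any decomposition, so no decomposition can have width below 4. Combining the bounds, tw(G) = 4.

Treewidth 4.
Bags: B1 = {0, 1, 2, 3, 4}
Tree: (single bag)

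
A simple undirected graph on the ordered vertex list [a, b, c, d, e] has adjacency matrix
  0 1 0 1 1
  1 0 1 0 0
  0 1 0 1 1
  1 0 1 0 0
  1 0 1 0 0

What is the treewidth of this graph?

A width-2 tree decomposition is:
Bags: B1 = {a, c, d}  B2 = {a, b, c}  B3 = {a, c, e}
Tree: B1–B2, B2–B3
Every bag has size at most 3, so the width is 3 − 1 = 2 and tw(G) ≤ 2. For the lower bound, G contains the cycle c–d–a–b–c, so G is not a forest; only forests have treewidth ≤ 1, hence tw(G) ≥ 2. Therefore the treewidth is 2.

2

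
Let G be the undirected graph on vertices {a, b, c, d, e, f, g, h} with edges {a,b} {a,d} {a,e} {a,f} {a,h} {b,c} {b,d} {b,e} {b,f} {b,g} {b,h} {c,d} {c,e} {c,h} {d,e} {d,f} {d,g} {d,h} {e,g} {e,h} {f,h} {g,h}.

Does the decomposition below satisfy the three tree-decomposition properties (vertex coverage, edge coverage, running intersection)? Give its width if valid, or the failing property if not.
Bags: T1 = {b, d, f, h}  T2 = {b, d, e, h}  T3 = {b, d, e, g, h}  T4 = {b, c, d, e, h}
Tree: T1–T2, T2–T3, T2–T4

No — vertex a appears in no bag.

A tree decomposition must satisfy three properties: every vertex lies in some bag; for every edge, both endpoints lie together in some bag; and for every vertex, the bags containing it form a connected subtree. Here vertex a appears in no bag, so the decomposition is invalid.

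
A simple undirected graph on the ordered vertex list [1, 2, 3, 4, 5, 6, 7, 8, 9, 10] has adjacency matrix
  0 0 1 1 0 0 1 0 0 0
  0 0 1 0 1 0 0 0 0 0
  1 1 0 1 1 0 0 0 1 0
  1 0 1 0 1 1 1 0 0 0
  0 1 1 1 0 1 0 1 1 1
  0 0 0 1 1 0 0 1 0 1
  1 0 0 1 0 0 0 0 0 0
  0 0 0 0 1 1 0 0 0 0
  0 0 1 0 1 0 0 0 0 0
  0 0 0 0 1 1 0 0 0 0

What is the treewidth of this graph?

2

A width-2 tree decomposition is:
Bags: B1 = {1, 3, 4}  B2 = {3, 4, 5}  B3 = {4, 5, 6}  B4 = {2, 3, 5}  B5 = {5, 6, 10}  B6 = {3, 5, 9}  B7 = {5, 6, 8}  B8 = {1, 4, 7}
Tree: B1–B2, B2–B3, B2–B4, B3–B5, B2–B6, B3–B7, B1–B8
The largest bag has 3 vertices, giving width 2; this decomposition certifies tw(G) ≤ 2. For the lower bound, the 3 vertices {1, 3, 4} are pairwise adjacent, and any tree decomposition puts a clique entirely inside one bag — forcing width ≥ 2. Combining the bounds, tw(G) = 2.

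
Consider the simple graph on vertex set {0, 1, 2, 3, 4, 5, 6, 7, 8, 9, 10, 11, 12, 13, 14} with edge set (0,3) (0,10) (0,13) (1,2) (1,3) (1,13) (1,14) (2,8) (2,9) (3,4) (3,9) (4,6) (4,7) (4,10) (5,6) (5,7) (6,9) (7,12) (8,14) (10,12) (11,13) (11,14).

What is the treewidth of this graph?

3

A width-3 tree decomposition is:
Bags: B1 = {2, 8, 11, 14}  B2 = {1, 2, 11, 14}  B3 = {1, 2, 11, 13}  B4 = {1, 2, 9, 13}  B5 = {1, 3, 9, 13}  B6 = {0, 3, 9, 13}  B7 = {0, 3, 6, 9}  B8 = {0, 3, 4, 6}  B9 = {0, 4, 6, 10}  B10 = {4, 5, 6, 10}  B11 = {4, 5, 7, 10}  B12 = {5, 7, 10, 12}
Tree: B1–B2, B2–B3, B3–B4, B4–B5, B5–B6, B6–B7, B7–B8, B8–B9, B9–B10, B10–B11, B11–B12
Each bag holds 4 vertices, so the decomposition has width 3, which upper-bounds the treewidth. For the lower bound: the 4 vertex sets {8,11,14}, {2}, {1}, {0,3,9,13} are disjoint, each induces a connected subgraph, and every pair is joined by at least one edge of G. Contracting each set to a single vertex therefore yields K_{4} as a minor, and since treewidth is minor-monotone, tw(G) ≥ tw(K_{4}) = 3. Combining the bounds, tw(G) = 3.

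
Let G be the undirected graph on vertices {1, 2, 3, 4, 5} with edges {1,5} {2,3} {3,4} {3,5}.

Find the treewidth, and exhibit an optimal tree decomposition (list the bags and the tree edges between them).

Each bag holds 2 vertices, so the decomposition has width 1, which upper-bounds the treewidth. Any graph with an edge has treewidth ≥ 1, and G has the edge 2–3. Combining the bounds, tw(G) = 1.

Treewidth 1.
Bags: B1 = {2, 3}  B2 = {3, 4}  B3 = {3, 5}  B4 = {1, 5}
Tree: B1–B2, B1–B3, B3–B4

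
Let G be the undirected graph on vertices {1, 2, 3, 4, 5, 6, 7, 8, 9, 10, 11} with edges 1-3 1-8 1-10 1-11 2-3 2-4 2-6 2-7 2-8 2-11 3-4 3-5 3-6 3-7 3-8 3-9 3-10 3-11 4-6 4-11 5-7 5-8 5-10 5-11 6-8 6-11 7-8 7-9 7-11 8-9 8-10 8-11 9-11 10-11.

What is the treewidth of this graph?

A width-4 tree decomposition is:
Bags: B1 = {3, 5, 8, 10, 11}  B2 = {3, 5, 7, 8, 11}  B3 = {2, 3, 7, 8, 11}  B4 = {2, 3, 6, 8, 11}  B5 = {3, 7, 8, 9, 11}  B6 = {1, 3, 8, 10, 11}  B7 = {2, 3, 4, 6, 11}
Tree: B1–B2, B2–B3, B3–B4, B3–B5, B1–B6, B4–B7
The largest bag has 5 vertices, giving width 4; this decomposition certifies tw(G) ≤ 4. For the lower bound, the 5 vertices {1, 3, 8, 10, 11} are pairwise adjacent, and any tree decomposition puts a clique entirely inside one bag — forcing width ≥ 4. Therefore the treewidth is 4.

4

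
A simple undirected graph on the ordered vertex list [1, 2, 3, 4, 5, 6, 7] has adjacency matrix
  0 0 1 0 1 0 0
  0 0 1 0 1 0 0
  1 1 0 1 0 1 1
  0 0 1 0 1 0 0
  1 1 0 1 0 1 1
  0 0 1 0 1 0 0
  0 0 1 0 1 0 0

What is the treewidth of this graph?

A width-2 tree decomposition is:
Bags: B1 = {1, 3, 5}  B2 = {2, 3, 5}  B3 = {3, 5, 7}  B4 = {3, 5, 6}  B5 = {3, 4, 5}
Tree: B1–B2, B2–B3, B3–B4, B4–B5
Every bag has size at most 3, so the width is 3 − 1 = 2 and tw(G) ≤ 2. For the lower bound, G contains the cycle 5–1–3–2–5, so G is not a forest; only forests have treewidth ≤ 1, hence tw(G) ≥ 2. The upper and lower bounds meet at 2, so that is the treewidth.

2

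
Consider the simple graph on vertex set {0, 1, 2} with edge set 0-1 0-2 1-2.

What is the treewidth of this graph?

A width-2 tree decomposition is:
Bags: B1 = {0, 1, 2}
Tree: (single bag)
With just one bag of size 3, the width is 3 − 1 = 2, so tw(G) ≤ 2. For the lower bound, the 3 vertices {0, 1, 2} are pairwise adjacent, and any tree decomposition puts a clique entirely inside one bag — forcing width ≥ 2. The upper and lower bounds meet at 2, so that is the treewidth.

2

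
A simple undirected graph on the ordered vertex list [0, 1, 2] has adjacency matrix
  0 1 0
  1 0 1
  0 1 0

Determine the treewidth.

1

A width-1 tree decomposition is:
Bags: B1 = {1, 2}  B2 = {0, 1}
Tree: B1–B2
Each bag holds 2 vertices, so the decomposition has width 1, which upper-bounds the treewidth. G has an edge, so its treewidth is at least 1. Therefore the treewidth is 1.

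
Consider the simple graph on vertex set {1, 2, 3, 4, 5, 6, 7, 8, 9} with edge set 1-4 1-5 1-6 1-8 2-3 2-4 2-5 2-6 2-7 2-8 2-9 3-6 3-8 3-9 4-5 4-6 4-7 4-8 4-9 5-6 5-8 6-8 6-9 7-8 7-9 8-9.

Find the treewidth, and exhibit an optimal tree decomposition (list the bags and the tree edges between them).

Treewidth 4.
One such decomposition:
Bags: B1 = {2, 4, 7, 8, 9}  B2 = {2, 4, 6, 8, 9}  B3 = {2, 4, 5, 6, 8}  B4 = {2, 3, 6, 8, 9}  B5 = {1, 4, 5, 6, 8}
Tree: B1–B2, B2–B3, B2–B4, B3–B5

Each bag holds 5 vertices, so the decomposition has width 4, which upper-bounds the treewidth. On the other hand G contains the 5-clique {1, 4, 5, 6, 8}. A clique must lie in a single bag of any decomposition, so no decomposition can have width below 4. Hence tw(G) = 4 exactly.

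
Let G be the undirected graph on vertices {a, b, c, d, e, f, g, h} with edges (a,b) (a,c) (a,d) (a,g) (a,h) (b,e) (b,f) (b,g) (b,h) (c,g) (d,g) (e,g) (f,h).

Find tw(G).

2

A width-2 tree decomposition is:
Bags: B1 = {a, b, h}  B2 = {a, b, g}  B3 = {a, d, g}  B4 = {b, e, g}  B5 = {b, f, h}  B6 = {a, c, g}
Tree: B1–B2, B2–B3, B2–B4, B1–B5, B2–B6
Every bag has size at most 3, so the width is 3 − 1 = 2 and tw(G) ≤ 2. Conversely, {b, e, g} is a clique of size 3, and the vertices of any clique must share a bag in every tree decomposition; so some bag has ≥ 3 vertices and tw(G) ≥ 2. Therefore the treewidth is 2.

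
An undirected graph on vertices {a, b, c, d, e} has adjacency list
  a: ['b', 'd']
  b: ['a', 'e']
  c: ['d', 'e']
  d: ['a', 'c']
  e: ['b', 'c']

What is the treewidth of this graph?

A width-2 tree decomposition is:
Bags: B1 = {a, b, d}  B2 = {b, c, d}  B3 = {b, c, e}
Tree: B1–B2, B2–B3
Every bag has size at most 3, so the width is 3 − 1 = 2 and tw(G) ≤ 2. The edges b–a–d–c–e–b form a cycle, so G is not a tree and its treewidth is at least 2. Hence tw(G) = 2 exactly.

2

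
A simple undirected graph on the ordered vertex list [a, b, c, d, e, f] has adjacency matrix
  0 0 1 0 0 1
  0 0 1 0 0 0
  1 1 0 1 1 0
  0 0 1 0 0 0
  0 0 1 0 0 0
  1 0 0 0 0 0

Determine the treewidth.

1

A width-1 tree decomposition is:
Bags: B1 = {b, c}  B2 = {c, e}  B3 = {a, c}  B4 = {a, f}  B5 = {c, d}
Tree: B1–B2, B1–B3, B3–B4, B1–B5
Each bag holds 2 vertices, so the decomposition has width 1, which upper-bounds the treewidth. G has an edge, so its treewidth is at least 1. Therefore the treewidth is 1.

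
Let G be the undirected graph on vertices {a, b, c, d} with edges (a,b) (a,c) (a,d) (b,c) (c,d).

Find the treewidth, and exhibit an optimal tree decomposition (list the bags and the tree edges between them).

Each bag holds 3 vertices, so the decomposition has width 2, which upper-bounds the treewidth. On the other hand G contains the 3-clique {a, c, d}. A clique must lie in a single bag of any decomposition, so no decomposition can have width below 2. Combining the bounds, tw(G) = 2.

Treewidth 2.
One such decomposition:
Bags: B1 = {a, c, d}  B2 = {a, b, c}
Tree: B1–B2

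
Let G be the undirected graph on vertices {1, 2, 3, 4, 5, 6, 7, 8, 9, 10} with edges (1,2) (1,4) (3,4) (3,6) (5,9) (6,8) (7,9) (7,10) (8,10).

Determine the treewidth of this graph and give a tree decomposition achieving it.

Treewidth 1.
Bags: B1 = {5, 9}  B2 = {7, 9}  B3 = {7, 10}  B4 = {8, 10}  B5 = {6, 8}  B6 = {3, 6}  B7 = {3, 4}  B8 = {1, 4}  B9 = {1, 2}
Tree: B1–B2, B2–B3, B3–B4, B4–B5, B5–B6, B6–B7, B7–B8, B8–B9

Every bag has size at most 2, so the width is 2 − 1 = 1 and tw(G) ≤ 1. Since G has at least one edge (e.g. 5–9), it is not an edgeless graph, so tw(G) ≥ 1. Combining the bounds, tw(G) = 1.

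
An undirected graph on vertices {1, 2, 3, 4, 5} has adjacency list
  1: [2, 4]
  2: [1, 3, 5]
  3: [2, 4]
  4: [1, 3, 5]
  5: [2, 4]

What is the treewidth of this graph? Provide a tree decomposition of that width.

Each bag holds 3 vertices, so the decomposition has width 2, which upper-bounds the treewidth. Since 3–4–5–2–3 is a cycle in G, G is not acyclic. Forests are exactly the graphs of treewidth ≤ 1, so tw(G) ≥ 2. Hence tw(G) = 2 exactly.

Treewidth 2.
One optimal decomposition is:
Bags: B1 = {2, 3, 4}  B2 = {2, 4, 5}  B3 = {1, 2, 4}
Tree: B1–B2, B2–B3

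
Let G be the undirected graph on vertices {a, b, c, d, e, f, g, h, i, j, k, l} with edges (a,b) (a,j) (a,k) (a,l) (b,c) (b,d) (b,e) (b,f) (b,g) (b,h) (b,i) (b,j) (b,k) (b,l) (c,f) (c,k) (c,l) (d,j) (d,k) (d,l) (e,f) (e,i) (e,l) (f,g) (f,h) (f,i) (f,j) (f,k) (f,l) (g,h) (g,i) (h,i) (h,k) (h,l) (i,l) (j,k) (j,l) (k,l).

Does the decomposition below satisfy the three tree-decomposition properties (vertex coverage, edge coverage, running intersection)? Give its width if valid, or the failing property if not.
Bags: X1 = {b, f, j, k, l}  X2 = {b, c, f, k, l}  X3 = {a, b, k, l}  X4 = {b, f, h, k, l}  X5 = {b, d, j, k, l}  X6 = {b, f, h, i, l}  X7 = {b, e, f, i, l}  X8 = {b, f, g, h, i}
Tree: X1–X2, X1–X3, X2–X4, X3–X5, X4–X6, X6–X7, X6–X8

No — edge (j,a) lies in no bag.

A tree decomposition must satisfy three properties: every vertex lies in some bag; for every edge, both endpoints lie together in some bag; and for every vertex, the bags containing it form a connected subtree. Here edge (j,a) lies in no bag, so the decomposition is invalid.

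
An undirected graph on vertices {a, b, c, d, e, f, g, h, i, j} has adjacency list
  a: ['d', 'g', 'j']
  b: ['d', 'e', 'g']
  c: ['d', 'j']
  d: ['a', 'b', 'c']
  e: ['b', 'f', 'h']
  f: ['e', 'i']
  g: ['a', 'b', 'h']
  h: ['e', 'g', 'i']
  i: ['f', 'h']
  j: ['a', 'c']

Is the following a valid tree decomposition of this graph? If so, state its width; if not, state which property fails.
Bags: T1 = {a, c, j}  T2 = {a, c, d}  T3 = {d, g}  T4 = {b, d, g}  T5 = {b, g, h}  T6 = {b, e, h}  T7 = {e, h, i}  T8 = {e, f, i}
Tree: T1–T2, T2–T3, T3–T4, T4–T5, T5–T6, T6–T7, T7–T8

A tree decomposition must satisfy three properties: every vertex lies in some bag; for every edge, both endpoints lie together in some bag; and for every vertex, the bags containing it form a connected subtree. Here edge (a,g) lies in no bag, so the decomposition is invalid.

No — edge (a,g) lies in no bag.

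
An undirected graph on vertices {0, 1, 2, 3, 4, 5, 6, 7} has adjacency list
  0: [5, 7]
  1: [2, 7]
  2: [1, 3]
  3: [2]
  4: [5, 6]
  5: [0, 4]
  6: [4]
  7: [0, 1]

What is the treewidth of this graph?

A width-1 tree decomposition is:
Bags: B1 = {2, 3}  B2 = {1, 2}  B3 = {1, 7}  B4 = {0, 7}  B5 = {0, 5}  B6 = {4, 5}  B7 = {4, 6}
Tree: B1–B2, B2–B3, B3–B4, B4–B5, B5–B6, B6–B7
Each bag holds 2 vertices, so the decomposition has width 1, which upper-bounds the treewidth. Any graph with an edge has treewidth ≥ 1, and G has the edge 3–2. The upper and lower bounds meet at 1, so that is the treewidth.

1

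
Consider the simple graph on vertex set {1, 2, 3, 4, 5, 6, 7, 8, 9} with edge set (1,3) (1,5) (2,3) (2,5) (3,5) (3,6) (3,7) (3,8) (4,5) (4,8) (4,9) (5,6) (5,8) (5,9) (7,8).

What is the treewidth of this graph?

2

A width-2 tree decomposition is:
Bags: B1 = {3, 5, 6}  B2 = {3, 5, 8}  B3 = {4, 5, 8}  B4 = {4, 5, 9}  B5 = {3, 7, 8}  B6 = {1, 3, 5}  B7 = {2, 3, 5}
Tree: B1–B2, B2–B3, B3–B4, B2–B5, B1–B6, B1–B7
The largest bag has 3 vertices, giving width 2; this decomposition certifies tw(G) ≤ 2. Conversely, {4, 5, 9} is a clique of size 3, and the vertices of any clique must share a bag in every tree decomposition; so some bag has ≥ 3 vertices and tw(G) ≥ 2. Hence tw(G) = 2 exactly.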